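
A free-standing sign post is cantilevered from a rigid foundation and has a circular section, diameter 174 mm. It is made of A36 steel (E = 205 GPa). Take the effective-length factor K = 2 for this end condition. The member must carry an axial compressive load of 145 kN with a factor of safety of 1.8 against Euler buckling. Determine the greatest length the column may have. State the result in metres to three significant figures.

I = πd⁴/64 = π×174⁴/64 = 4.500×10^7 mm⁴
I = 4.500×10^-5 m⁴
Required critical load P_cr = n·P = 1.8 × 145 = 261.0 kN = 2.610×10^5 N
From P_cr = π²EI/(K·L)²:  L = (1/K)·√(π²EI/P_cr) = (1/2)·√(π²×2.05×10^11×4.500×10^-5/2.610×10^5)
L = 9.34 m

L_max ≈ 9.34 m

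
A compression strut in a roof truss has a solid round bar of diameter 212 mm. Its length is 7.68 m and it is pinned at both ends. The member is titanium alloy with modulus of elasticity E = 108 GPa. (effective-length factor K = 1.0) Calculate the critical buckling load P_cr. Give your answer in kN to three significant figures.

I = πd⁴/64 = π×212⁴/64 = 9.915×10^7 mm⁴
I = 9.915×10^7 mm⁴ = 9.915×10^-5 m⁴
Effective length L_e = K·L = 1 × 7.68 = 7.680 m
P_cr = π²EI / L_e² = π² × 108×10⁹ × 9.915×10^-5 / 7.680² = 1.792×10^6 N

P_cr ≈ 1790 kN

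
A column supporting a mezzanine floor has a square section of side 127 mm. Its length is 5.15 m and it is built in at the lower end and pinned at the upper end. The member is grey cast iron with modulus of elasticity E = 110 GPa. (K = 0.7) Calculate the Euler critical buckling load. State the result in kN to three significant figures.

P_cr ≈ 1810 kN

I = a⁴/12 = 127⁴/12 = 2.168×10^7 mm⁴
I = 2.168×10^7 mm⁴ = 2.168×10^-5 m⁴
Effective length L_e = K·L = 0.7 × 5.15 = 3.605 m
P_cr = π²EI / L_e² = π² × 110×10⁹ × 2.168×10^-5 / 3.605² = 1.811×10^6 N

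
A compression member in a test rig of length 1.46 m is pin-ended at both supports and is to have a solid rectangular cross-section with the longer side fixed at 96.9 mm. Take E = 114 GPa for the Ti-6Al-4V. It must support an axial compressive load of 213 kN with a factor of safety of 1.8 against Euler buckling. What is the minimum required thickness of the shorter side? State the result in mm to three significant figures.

Required P_cr = n·P = 1.8 × 213 = 383.4 kN
L_e = K·L = 1 × 1.46 = 1.460 m
Required I = P_cr·L_e²/(π²E) = 3.834×10^5 × 1.460² / (π² × 1.14×10^11) = 7.264×10^-7 m⁴
I_req = 7.264×10^5 mm⁴
Rectangle, weak axis: I_min = h·b³/12 with h = 96.9 mm fixed  ⇒  b = (12I/h)^(1/3) = 44.8 mm

b ≈ 44.8 mm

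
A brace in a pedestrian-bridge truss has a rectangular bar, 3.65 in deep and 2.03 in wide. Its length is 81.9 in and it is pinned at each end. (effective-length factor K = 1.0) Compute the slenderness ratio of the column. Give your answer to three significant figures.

For a rectangle r_min = b/√12 = 2.03/√12 = 0.5860 in
L_e = K·L = 1 × 81.9 = 81.90 in
λ = L_e / r_min = 81.900 / 0.5860 = 140

λ ≈ 140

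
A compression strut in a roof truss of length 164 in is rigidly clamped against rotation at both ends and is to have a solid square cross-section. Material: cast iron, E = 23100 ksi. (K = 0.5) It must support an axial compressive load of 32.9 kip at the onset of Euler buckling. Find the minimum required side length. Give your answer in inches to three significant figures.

L_e = K·L = 0.5 × 164 = 82.00 in
Required I = P_cr·L_e²/(π²E) = 3.290×10^4 × 82.00² / (π² × 2.31×10^7) = 0.9703 in⁴
Solid square: I = a⁴/12  ⇒  a = (12I)^(1/4) = (12×0.9703)^(1/4) = 1.85 in

a ≈ 1.85 in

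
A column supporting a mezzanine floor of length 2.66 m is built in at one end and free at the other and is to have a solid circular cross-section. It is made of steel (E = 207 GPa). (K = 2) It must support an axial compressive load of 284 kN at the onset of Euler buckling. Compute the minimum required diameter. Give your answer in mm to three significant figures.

d ≈ 94.6 mm

L_e = K·L = 2 × 2.66 = 5.320 m
Required I = P_cr·L_e²/(π²E) = 2.840×10^5 × 5.320² / (π² × 2.07×10^11) = 3.934×10^-6 m⁴
I_req = 3.934×10^6 mm⁴
Solid circle: I = πd⁴/64  ⇒  d = (64I/π)^(1/4) = (64×3.934×10^6/π)^(1/4) = 94.6 mm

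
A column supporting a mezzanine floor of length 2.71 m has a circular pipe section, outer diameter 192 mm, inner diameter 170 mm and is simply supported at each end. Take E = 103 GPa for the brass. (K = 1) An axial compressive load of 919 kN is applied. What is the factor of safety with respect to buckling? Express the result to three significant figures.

d_o = 192 mm, d_i = 170 mm
I = π(d_o⁴ − d_i⁴)/64 = π(192⁴ − 170.0⁴)/64 = 2.571×10^7 mm⁴
I = 2.571×10^7 mm⁴ = 2.571×10^-5 m⁴
Effective length L_e = K·L = 1 × 2.71 = 2.710 m
P_cr = π²EI / L_e² = π² × 103×10⁹ × 2.571×10^-5 / 2.710² = 3.559×10^6 N
Factor of safety n = P_cr / P = 3558.7 / 919 = 3.87

n ≈ 3.87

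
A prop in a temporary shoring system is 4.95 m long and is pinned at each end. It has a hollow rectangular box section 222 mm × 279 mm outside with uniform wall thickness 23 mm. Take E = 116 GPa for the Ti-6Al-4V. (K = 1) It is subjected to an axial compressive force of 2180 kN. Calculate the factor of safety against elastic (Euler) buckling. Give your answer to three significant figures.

n ≈ 3.18

Inner dimensions: h_i = 279 − 2×23 = 233.0 mm, b_i = 222 − 2×23 = 176.0 mm
Weak-axis I_min = (h_o·b_o³ − h_i·b_i³)/12 with b_o = 222, b_i = 176.0 mm (shorter outer/inner sides).
I_min = (279×222³ − 233.0×176.0³)/12 = 1.485×10^8 mm⁴
I = 1.485×10^8 mm⁴ = 1.485×10^-4 m⁴
Effective length L_e = K·L = 1 × 4.95 = 4.950 m
P_cr = π²EI / L_e² = π² × 116×10⁹ × 1.485×10^-4 / 4.950² = 6.940×10^6 N
Factor of safety n = P_cr / P = 6939.8 / 2180 = 3.18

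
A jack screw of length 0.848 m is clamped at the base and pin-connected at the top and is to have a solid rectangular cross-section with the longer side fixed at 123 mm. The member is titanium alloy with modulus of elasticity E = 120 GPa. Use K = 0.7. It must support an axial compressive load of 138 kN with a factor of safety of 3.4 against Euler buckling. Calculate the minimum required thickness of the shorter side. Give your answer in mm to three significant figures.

Required P_cr = n·P = 3.4 × 138 = 469.2 kN
L_e = K·L = 0.7 × 0.848 = 0.5936 m
Required I = P_cr·L_e²/(π²E) = 4.692×10^5 × 0.5936² / (π² × 1.20×10^11) = 1.396×10^-7 m⁴
I_req = 1.396×10^5 mm⁴
Rectangle, weak axis: I_min = h·b³/12 with h = 123 mm fixed  ⇒  b = (12I/h)^(1/3) = 23.9 mm

b ≈ 23.9 mm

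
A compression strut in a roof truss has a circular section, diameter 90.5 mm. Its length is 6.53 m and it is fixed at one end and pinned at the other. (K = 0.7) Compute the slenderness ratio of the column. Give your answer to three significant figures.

I = πd⁴/64 = π×90.5⁴/64 = 3.293×10^6 mm⁴
A = 6.433×10^3 mm²;  r_min = √(I/A) = √(3.293×10^6/6.433×10^3) = 22.62 mm
L_e = K·L = 0.7 × 6.53 m = 4.571 m = 4571.0 mm
λ = L_e / r_min = 4571.0 / 22.62 = 202

λ ≈ 202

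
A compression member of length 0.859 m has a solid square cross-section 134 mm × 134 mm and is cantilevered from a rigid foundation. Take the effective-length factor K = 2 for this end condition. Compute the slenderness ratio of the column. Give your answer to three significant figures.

I = a⁴/12 = 134⁴/12 = 2.687×10^7 mm⁴
A = 1.796×10^4 mm²;  r_min = √(I/A) = √(2.687×10^7/1.796×10^4) = 38.68 mm
L_e = K·L = 2 × 0.859 m = 1.718 m = 1718.0 mm
λ = L_e / r_min = 1718.0 / 38.68 = 44.4

λ ≈ 44.4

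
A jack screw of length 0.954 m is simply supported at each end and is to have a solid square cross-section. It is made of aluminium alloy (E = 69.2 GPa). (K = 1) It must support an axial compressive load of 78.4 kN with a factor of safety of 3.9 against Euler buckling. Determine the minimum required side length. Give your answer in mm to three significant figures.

a ≈ 47.0 mm

Required P_cr = n·P = 3.9 × 78.4 = 305.8 kN
L_e = K·L = 1 × 0.954 = 0.9540 m
Required I = P_cr·L_e²/(π²E) = 3.058×10^5 × 0.9540² / (π² × 6.92×10^10) = 4.074×10^-7 m⁴
I_req = 4.074×10^5 mm⁴
Solid square: I = a⁴/12  ⇒  a = (12I)^(1/4) = (12×4.074×10^5)^(1/4) = 47.0 mm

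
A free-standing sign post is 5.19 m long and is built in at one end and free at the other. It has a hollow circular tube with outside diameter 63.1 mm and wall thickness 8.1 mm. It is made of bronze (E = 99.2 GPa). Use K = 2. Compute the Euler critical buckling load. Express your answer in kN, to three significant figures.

Inner diameter d_i = 63.1 − 2×8.1 = 46.90 mm
I = π(d_o⁴ − d_i⁴)/64 = π(63.1⁴ − 46.90⁴)/64 = 5.407×10^5 mm⁴
I = 5.407×10^5 mm⁴ = 5.407×10^-7 m⁴
Effective length L_e = K·L = 2 × 5.19 = 10.38 m
P_cr = π²EI / L_e² = π² × 99.2×10⁹ × 5.407×10^-7 / 10.38² = 4.913×10^3 N

P_cr ≈ 4.91 kN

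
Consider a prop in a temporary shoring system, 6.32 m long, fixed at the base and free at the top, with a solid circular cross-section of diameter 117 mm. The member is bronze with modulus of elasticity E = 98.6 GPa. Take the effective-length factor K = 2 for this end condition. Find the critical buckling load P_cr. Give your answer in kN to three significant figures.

I = πd⁴/64 = π×117⁴/64 = 9.198×10^6 mm⁴
I = 9.198×10^6 mm⁴ = 9.198×10^-6 m⁴
Effective length L_e = K·L = 2 × 6.32 = 12.64 m
P_cr = π²EI / L_e² = π² × 98.6×10⁹ × 9.198×10^-6 / 12.64² = 5.603×10^4 N

P_cr ≈ 56.0 kN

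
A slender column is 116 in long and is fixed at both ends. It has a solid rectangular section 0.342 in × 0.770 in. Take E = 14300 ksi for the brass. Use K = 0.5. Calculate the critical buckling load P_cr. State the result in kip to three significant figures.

Buckling occurs about the weak axis: I_min = h·b³/12 with b = 0.342 in (the shorter side).
I_min = 0.770×0.342³/12 = 2.567×10^-3 in⁴
Effective length L_e = K·L = 0.5 × 116 = 58.00 in
P_cr = π²EI / L_e² = π² × 14300×10³ × 2.567×10^-3 / 58.00² = 107.7 lb

P_cr ≈ 0.108 kip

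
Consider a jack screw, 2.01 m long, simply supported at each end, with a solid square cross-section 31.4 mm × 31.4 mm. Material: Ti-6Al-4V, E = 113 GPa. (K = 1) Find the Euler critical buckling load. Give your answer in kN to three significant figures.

I = a⁴/12 = 31.4⁴/12 = 8.101×10^4 mm⁴
I = 8.101×10^4 mm⁴ = 8.101×10^-8 m⁴
Effective length L_e = K·L = 1 × 2.01 = 2.010 m
P_cr = π²EI / L_e² = π² × 113×10⁹ × 8.101×10^-8 / 2.010² = 2.236×10^4 N

P_cr ≈ 22.4 kN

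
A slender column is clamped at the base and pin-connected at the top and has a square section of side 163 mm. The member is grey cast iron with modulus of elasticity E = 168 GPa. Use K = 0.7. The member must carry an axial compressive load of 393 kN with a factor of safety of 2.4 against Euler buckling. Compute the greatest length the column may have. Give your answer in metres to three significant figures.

I = a⁴/12 = 163⁴/12 = 5.883×10^7 mm⁴
I = 5.883×10^-5 m⁴
Required critical load P_cr = n·P = 2.4 × 393 = 943.2 kN = 9.432×10^5 N
From P_cr = π²EI/(K·L)²:  L = (1/K)·√(π²EI/P_cr) = (1/0.7)·√(π²×1.68×10^11×5.883×10^-5/9.432×10^5)
L = 14.5 m

L_max ≈ 14.5 m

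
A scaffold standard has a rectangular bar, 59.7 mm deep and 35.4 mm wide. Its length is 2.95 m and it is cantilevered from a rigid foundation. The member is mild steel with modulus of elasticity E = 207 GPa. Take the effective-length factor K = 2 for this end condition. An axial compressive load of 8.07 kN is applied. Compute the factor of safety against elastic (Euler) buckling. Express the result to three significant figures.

n ≈ 1.61

Buckling occurs about the weak axis: I_min = h·b³/12 with b = 35.4 mm (the shorter side).
I_min = 59.7×35.4³/12 = 2.207×10^5 mm⁴
I = 2.207×10^5 mm⁴ = 2.207×10^-7 m⁴
Effective length L_e = K·L = 2 × 2.95 = 5.900 m
P_cr = π²EI / L_e² = π² × 207×10⁹ × 2.207×10^-7 / 5.900² = 1.295×10^4 N
Factor of safety n = P_cr / P = 12.953 / 8.07 = 1.61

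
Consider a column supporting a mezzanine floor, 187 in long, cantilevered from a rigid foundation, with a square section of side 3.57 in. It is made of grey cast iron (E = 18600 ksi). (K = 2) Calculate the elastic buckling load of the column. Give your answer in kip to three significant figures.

P_cr ≈ 17.8 kip

I = a⁴/12 = 3.57⁴/12 = 13.54 in⁴
Effective length L_e = K·L = 2 × 187 = 374.0 in
P_cr = π²EI / L_e² = π² × 18600×10³ × 13.54 / 374.0² = 1.776×10^4 lb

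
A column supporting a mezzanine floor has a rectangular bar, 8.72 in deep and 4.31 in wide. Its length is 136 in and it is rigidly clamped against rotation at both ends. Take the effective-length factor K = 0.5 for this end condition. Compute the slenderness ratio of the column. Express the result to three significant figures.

λ ≈ 54.7

Buckling occurs about the weak axis: I_min = h·b³/12 with b = 4.31 in (the shorter side).
I_min = 8.72×4.31³/12 = 58.18 in⁴
A = 37.58 in²;  r_min = √(I/A) = √(58.18/37.58) = 1.244 in
L_e = K·L = 0.5 × 136 = 68.00 in
λ = L_e / r_min = 68.000 / 1.244 = 54.7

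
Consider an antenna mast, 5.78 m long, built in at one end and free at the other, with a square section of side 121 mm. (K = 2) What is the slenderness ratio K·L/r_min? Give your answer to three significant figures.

I = a⁴/12 = 121⁴/12 = 1.786×10^7 mm⁴
A = 1.464×10^4 mm²;  r_min = √(I/A) = √(1.786×10^7/1.464×10^4) = 34.93 mm
L_e = K·L = 2 × 5.78 m = 11.56 m = 11560 mm
λ = L_e / r_min = 11560 / 34.93 = 331

λ ≈ 331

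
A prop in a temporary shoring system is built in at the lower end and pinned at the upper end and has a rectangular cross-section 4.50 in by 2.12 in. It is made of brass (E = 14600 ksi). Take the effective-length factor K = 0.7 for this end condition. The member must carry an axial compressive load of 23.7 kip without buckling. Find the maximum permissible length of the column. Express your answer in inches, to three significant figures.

Buckling occurs about the weak axis: I_min = h·b³/12 with b = 2.12 in (the shorter side).
I_min = 4.50×2.12³/12 = 3.573 in⁴
At the buckling limit P_cr = P = 2.370×10^4 lb
From P_cr = π²EI/(K·L)²:  L = (1/K)·√(π²EI/P_cr) = (1/0.7)·√(π²×1.46×10^7×3.573/2.370×10^4)
L = 211 in

L_max ≈ 211 in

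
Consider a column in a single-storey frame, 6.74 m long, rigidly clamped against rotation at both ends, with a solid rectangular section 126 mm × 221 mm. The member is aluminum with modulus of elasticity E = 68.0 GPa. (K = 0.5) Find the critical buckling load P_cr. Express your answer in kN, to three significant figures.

Buckling occurs about the weak axis: I_min = h·b³/12 with b = 126 mm (the shorter side).
I_min = 221×126³/12 = 3.684×10^7 mm⁴
I = 3.684×10^7 mm⁴ = 3.684×10^-5 m⁴
Effective length L_e = K·L = 0.5 × 6.74 = 3.370 m
P_cr = π²EI / L_e² = π² × 68.0×10⁹ × 3.684×10^-5 / 3.370² = 2.177×10^6 N

P_cr ≈ 2180 kN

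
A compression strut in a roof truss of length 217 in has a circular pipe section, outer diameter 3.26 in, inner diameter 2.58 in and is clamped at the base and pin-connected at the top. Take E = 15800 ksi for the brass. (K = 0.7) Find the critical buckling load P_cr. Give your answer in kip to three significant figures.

d_o = 3.26 in, d_i = 2.58 in
I = π(d_o⁴ − d_i⁴)/64 = π(3.26⁴ − 2.580⁴)/64 = 3.369 in⁴
Effective length L_e = K·L = 0.7 × 217 = 151.9 in
P_cr = π²EI / L_e² = π² × 15800×10³ × 3.369 / 151.9² = 2.277×10^4 lb

P_cr ≈ 22.8 kip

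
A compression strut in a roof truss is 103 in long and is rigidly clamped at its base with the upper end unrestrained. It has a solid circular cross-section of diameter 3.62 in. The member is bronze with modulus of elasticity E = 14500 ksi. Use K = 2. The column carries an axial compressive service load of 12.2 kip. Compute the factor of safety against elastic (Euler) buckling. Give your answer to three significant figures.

I = πd⁴/64 = π×3.62⁴/64 = 8.430 in⁴
Effective length L_e = K·L = 2 × 103 = 206.0 in
P_cr = π²EI / L_e² = π² × 14500×10³ × 8.430 / 206.0² = 2.843×10^4 lb
Factor of safety n = P_cr / P = 28.427 / 12.2 = 2.33

n ≈ 2.33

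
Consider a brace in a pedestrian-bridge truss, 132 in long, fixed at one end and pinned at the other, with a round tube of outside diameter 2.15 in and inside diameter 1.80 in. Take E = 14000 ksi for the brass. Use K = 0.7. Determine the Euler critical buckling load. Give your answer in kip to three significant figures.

d_o = 2.15 in, d_i = 1.80 in
I = π(d_o⁴ − d_i⁴)/64 = π(2.15⁴ − 1.800⁴)/64 = 0.5336 in⁴
Effective length L_e = K·L = 0.7 × 132 = 92.40 in
P_cr = π²EI / L_e² = π² × 14000×10³ × 0.5336 / 92.40² = 8.635×10^3 lb

P_cr ≈ 8.64 kip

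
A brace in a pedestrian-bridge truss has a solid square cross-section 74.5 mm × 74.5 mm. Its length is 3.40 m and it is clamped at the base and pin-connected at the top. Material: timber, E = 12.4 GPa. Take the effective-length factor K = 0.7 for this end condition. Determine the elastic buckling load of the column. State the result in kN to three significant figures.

I = a⁴/12 = 74.5⁴/12 = 2.567×10^6 mm⁴
I = 2.567×10^6 mm⁴ = 2.567×10^-6 m⁴
Effective length L_e = K·L = 0.7 × 3.40 = 2.380 m
P_cr = π²EI / L_e² = π² × 12.4×10⁹ × 2.567×10^-6 / 2.380² = 5.546×10^4 N

P_cr ≈ 55.5 kN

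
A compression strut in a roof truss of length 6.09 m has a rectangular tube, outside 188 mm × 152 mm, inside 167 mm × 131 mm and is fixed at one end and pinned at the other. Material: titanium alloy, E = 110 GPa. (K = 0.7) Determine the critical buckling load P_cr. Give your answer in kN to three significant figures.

P_cr ≈ 1420 kN

Weak-axis I_min = (h_o·b_o³ − h_i·b_i³)/12 with b_o = 152, b_i = 131.0 mm (shorter outer/inner sides).
I_min = (188×152³ − 167.0×131.0³)/12 = 2.373×10^7 mm⁴
I = 2.373×10^7 mm⁴ = 2.373×10^-5 m⁴
Effective length L_e = K·L = 0.7 × 6.09 = 4.263 m
P_cr = π²EI / L_e² = π² × 110×10⁹ × 2.373×10^-5 / 4.263² = 1.418×10^6 N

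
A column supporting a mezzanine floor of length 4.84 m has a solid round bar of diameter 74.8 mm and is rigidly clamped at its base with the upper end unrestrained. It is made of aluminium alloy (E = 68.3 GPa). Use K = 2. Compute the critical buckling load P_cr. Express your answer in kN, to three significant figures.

I = πd⁴/64 = π×74.8⁴/64 = 1.537×10^6 mm⁴
I = 1.537×10^6 mm⁴ = 1.537×10^-6 m⁴
Effective length L_e = K·L = 2 × 4.84 = 9.680 m
P_cr = π²EI / L_e² = π² × 68.3×10⁹ × 1.537×10^-6 / 9.680² = 1.105×10^4 N

P_cr ≈ 11.1 kN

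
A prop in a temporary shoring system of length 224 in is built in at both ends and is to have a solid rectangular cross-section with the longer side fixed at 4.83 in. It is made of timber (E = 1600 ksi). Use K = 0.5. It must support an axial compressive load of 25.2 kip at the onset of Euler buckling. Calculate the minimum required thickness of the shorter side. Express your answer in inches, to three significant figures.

L_e = K·L = 0.5 × 224 = 112.0 in
Required I = P_cr·L_e²/(π²E) = 2.520×10^4 × 112.0² / (π² × 1.60×10^6) = 20.02 in⁴
Rectangle, weak axis: I_min = h·b³/12 with h = 4.83 in fixed  ⇒  b = (12I/h)^(1/3) = 3.68 in

b ≈ 3.68 in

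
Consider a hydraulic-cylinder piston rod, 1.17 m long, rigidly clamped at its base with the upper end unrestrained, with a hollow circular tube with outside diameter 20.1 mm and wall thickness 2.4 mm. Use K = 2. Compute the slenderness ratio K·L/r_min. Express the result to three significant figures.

Inner diameter d_i = 20.1 − 2×2.4 = 15.30 mm
I = π(d_o⁴ − d_i⁴)/64 = π(20.1⁴ − 15.30⁴)/64 = 5.322×10^3 mm⁴
A = 133.5 mm²;  r_min = √(I/A) = √(5.322×10^3/133.5) = 6.315 mm
L_e = K·L = 2 × 1.17 m = 2.340 m = 2340.0 mm
λ = L_e / r_min = 2340.0 / 6.315 = 371

λ ≈ 371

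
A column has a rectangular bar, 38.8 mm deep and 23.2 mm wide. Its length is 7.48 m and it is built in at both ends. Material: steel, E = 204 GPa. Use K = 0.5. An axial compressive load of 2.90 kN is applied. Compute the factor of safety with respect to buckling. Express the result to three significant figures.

Buckling occurs about the weak axis: I_min = h·b³/12 with b = 23.2 mm (the shorter side).
I_min = 38.8×23.2³/12 = 4.038×10^4 mm⁴
I = 4.038×10^4 mm⁴ = 4.038×10^-8 m⁴
Effective length L_e = K·L = 0.5 × 7.48 = 3.740 m
P_cr = π²EI / L_e² = π² × 204×10⁹ × 4.038×10^-8 / 3.740² = 5.812×10^3 N
Factor of safety n = P_cr / P = 5.8117 / 2.90 = 2.00

n ≈ 2.00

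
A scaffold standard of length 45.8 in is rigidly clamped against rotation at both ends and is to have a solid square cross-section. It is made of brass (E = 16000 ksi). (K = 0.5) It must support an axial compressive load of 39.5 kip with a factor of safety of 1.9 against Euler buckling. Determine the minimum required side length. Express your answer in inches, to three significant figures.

a ≈ 1.32 in

Required P_cr = n·P = 1.9 × 39.5 = 75.05 kip
L_e = K·L = 0.5 × 45.8 = 22.90 in
Required I = P_cr·L_e²/(π²E) = 7.505×10^4 × 22.90² / (π² × 1.60×10^7) = 0.2492 in⁴
Solid square: I = a⁴/12  ⇒  a = (12I)^(1/4) = (12×0.2492)^(1/4) = 1.32 in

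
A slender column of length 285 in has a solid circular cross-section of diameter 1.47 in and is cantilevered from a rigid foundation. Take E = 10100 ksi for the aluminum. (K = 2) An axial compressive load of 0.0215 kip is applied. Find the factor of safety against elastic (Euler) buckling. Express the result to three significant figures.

I = πd⁴/64 = π×1.47⁴/64 = 0.2292 in⁴
Effective length L_e = K·L = 2 × 285 = 570.0 in
P_cr = π²EI / L_e² = π² × 10100×10³ × 0.2292 / 570.0² = 70.33 lb
Factor of safety n = P_cr / P = 0.070325 / 0.0215 = 3.27

n ≈ 3.27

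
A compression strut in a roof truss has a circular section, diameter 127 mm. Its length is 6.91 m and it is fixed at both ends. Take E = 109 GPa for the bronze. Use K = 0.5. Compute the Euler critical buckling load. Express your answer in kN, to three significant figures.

P_cr ≈ 1150 kN

I = πd⁴/64 = π×127⁴/64 = 1.277×10^7 mm⁴
I = 1.277×10^7 mm⁴ = 1.277×10^-5 m⁴
Effective length L_e = K·L = 0.5 × 6.91 = 3.455 m
P_cr = π²EI / L_e² = π² × 109×10⁹ × 1.277×10^-5 / 3.455² = 1.151×10^6 N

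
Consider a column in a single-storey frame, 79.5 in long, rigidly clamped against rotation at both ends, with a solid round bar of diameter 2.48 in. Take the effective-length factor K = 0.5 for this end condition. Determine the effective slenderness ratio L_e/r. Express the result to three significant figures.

For a solid circle r = d/4 = 2.48/4 = 0.6200 in
L_e = K·L = 0.5 × 79.5 = 39.75 in
λ = L_e / r_min = 39.750 / 0.6200 = 64.1

λ ≈ 64.1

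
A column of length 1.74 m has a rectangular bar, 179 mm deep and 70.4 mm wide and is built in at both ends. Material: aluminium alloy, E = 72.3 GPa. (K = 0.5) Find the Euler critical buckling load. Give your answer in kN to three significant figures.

Buckling occurs about the weak axis: I_min = h·b³/12 with b = 70.4 mm (the shorter side).
I_min = 179×70.4³/12 = 5.205×10^6 mm⁴
I = 5.205×10^6 mm⁴ = 5.205×10^-6 m⁴
Effective length L_e = K·L = 0.5 × 1.74 = 0.8700 m
P_cr = π²EI / L_e² = π² × 72.3×10⁹ × 5.205×10^-6 / 0.8700² = 4.907×10^6 N

P_cr ≈ 4910 kN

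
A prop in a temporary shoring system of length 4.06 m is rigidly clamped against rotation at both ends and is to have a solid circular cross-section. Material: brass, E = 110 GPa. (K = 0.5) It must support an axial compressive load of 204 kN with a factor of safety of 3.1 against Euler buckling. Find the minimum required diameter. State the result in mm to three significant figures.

Required P_cr = n·P = 3.1 × 204 = 632.4 kN
L_e = K·L = 0.5 × 4.06 = 2.030 m
Required I = P_cr·L_e²/(π²E) = 6.324×10^5 × 2.030² / (π² × 1.10×10^11) = 2.400×10^-6 m⁴
I_req = 2.400×10^6 mm⁴
Solid circle: I = πd⁴/64  ⇒  d = (64I/π)^(1/4) = (64×2.400×10^6/π)^(1/4) = 83.6 mm

d ≈ 83.6 mm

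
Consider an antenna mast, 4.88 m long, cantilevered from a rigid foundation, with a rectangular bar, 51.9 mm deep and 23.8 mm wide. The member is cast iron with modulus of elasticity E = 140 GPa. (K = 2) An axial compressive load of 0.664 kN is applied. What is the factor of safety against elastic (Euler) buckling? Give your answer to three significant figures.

n ≈ 1.27

Buckling occurs about the weak axis: I_min = h·b³/12 with b = 23.8 mm (the shorter side).
I_min = 51.9×23.8³/12 = 5.831×10^4 mm⁴
I = 5.831×10^4 mm⁴ = 5.831×10^-8 m⁴
Effective length L_e = K·L = 2 × 4.88 = 9.760 m
P_cr = π²EI / L_e² = π² × 140×10⁹ × 5.831×10^-8 / 9.760² = 845.8 N
Factor of safety n = P_cr / P = 0.84576 / 0.664 = 1.27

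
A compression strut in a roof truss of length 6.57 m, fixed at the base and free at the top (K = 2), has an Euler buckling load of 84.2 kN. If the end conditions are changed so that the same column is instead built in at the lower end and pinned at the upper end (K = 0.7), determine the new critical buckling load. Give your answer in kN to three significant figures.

P_cr ∝ 1/K², so P_cr,new = P_cr,old × (K_old/K_new)² = 84.2 × (2/0.7)²
= 84.2 × 8.163 = 687 kN

P_cr ≈ 687 kN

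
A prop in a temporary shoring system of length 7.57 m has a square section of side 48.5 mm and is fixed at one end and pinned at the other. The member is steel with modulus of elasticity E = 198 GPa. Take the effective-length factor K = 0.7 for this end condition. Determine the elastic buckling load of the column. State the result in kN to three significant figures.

I = a⁴/12 = 48.5⁴/12 = 4.611×10^5 mm⁴
I = 4.611×10^5 mm⁴ = 4.611×10^-7 m⁴
Effective length L_e = K·L = 0.7 × 7.57 = 5.299 m
P_cr = π²EI / L_e² = π² × 198×10⁹ × 4.611×10^-7 / 5.299² = 3.209×10^4 N

P_cr ≈ 32.1 kN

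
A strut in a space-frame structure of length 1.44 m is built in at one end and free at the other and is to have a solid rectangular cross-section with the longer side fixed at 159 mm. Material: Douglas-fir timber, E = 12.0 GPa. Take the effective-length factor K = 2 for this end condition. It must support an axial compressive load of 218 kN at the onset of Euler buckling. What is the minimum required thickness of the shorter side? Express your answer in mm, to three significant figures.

b ≈ 105 mm

L_e = K·L = 2 × 1.44 = 2.880 m
Required I = P_cr·L_e²/(π²E) = 2.180×10^5 × 2.880² / (π² × 1.20×10^10) = 1.527×10^-5 m⁴
I_req = 1.527×10^7 mm⁴
Rectangle, weak axis: I_min = h·b³/12 with h = 159 mm fixed  ⇒  b = (12I/h)^(1/3) = 105 mm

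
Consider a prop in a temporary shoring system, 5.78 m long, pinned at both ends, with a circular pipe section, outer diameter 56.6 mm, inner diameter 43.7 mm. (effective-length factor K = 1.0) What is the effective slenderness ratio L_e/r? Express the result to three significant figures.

d_o = 56.6 mm, d_i = 43.7 mm
I = π(d_o⁴ − d_i⁴)/64 = π(56.6⁴ − 43.70⁴)/64 = 3.248×10^5 mm⁴
A = 1.016×10^3 mm²;  r_min = √(I/A) = √(3.248×10^5/1.016×10^3) = 17.88 mm
L_e = K·L = 1 × 5.78 m = 5.780 m = 5780.0 mm
λ = L_e / r_min = 5780.0 / 17.88 = 323

λ ≈ 323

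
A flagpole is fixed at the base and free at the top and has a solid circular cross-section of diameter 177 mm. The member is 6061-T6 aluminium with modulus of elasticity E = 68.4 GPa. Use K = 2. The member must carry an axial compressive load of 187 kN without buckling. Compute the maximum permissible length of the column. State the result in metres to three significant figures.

I = πd⁴/64 = π×177⁴/64 = 4.818×10^7 mm⁴
I = 4.818×10^-5 m⁴
At the buckling limit P_cr = P = 1.870×10^5 N
From P_cr = π²EI/(K·L)²:  L = (1/K)·√(π²EI/P_cr) = (1/2)·√(π²×6.84×10^10×4.818×10^-5/1.870×10^5)
L = 6.59 m

L_max ≈ 6.59 m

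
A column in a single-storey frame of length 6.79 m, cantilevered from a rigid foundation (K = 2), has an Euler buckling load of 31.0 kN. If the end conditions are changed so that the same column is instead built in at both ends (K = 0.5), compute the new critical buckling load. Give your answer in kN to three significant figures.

P_cr ∝ 1/K², so P_cr,new = P_cr,old × (K_old/K_new)² = 31.0 × (2/0.5)²
= 31.0 × 16.00 = 496 kN

P_cr ≈ 496 kN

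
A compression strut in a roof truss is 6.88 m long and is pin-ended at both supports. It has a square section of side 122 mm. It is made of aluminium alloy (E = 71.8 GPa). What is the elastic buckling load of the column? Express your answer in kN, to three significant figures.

I = a⁴/12 = 122⁴/12 = 1.846×10^7 mm⁴
I = 1.846×10^7 mm⁴ = 1.846×10^-5 m⁴
Effective length L_e = K·L = 1 × 6.88 = 6.880 m
P_cr = π²EI / L_e² = π² × 71.8×10⁹ × 1.846×10^-5 / 6.880² = 2.764×10^5 N

P_cr ≈ 276 kN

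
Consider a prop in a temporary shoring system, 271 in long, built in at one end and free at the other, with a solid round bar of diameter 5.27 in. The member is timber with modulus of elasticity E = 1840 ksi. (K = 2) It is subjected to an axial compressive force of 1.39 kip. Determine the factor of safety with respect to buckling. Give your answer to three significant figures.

n ≈ 1.68

I = πd⁴/64 = π×5.27⁴/64 = 37.86 in⁴
Effective length L_e = K·L = 2 × 271 = 542.0 in
P_cr = π²EI / L_e² = π² × 1840×10³ × 37.86 / 542.0² = 2.341×10^3 lb
Factor of safety n = P_cr / P = 2.3406 / 1.39 = 1.68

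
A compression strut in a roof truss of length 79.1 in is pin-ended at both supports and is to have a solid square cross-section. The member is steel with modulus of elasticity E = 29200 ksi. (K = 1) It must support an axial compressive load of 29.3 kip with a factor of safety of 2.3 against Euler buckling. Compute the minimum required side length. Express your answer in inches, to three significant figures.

a ≈ 2.05 in

Required P_cr = n·P = 2.3 × 29.3 = 67.39 kip
L_e = K·L = 1 × 79.1 = 79.10 in
Required I = P_cr·L_e²/(π²E) = 6.739×10^4 × 79.10² / (π² × 2.92×10^7) = 1.463 in⁴
Solid square: I = a⁴/12  ⇒  a = (12I)^(1/4) = (12×1.463)^(1/4) = 2.05 in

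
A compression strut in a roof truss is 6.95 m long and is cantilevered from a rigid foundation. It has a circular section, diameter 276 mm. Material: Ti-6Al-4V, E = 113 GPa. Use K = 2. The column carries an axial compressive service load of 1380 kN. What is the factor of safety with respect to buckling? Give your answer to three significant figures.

I = πd⁴/64 = π×276⁴/64 = 2.848×10^8 mm⁴
I = 2.848×10^8 mm⁴ = 2.848×10^-4 m⁴
Effective length L_e = K·L = 2 × 6.95 = 13.90 m
P_cr = π²EI / L_e² = π² × 113×10⁹ × 2.848×10^-4 / 13.90² = 1.644×10^6 N
Factor of safety n = P_cr / P = 1644.2 / 1380 = 1.19

n ≈ 1.19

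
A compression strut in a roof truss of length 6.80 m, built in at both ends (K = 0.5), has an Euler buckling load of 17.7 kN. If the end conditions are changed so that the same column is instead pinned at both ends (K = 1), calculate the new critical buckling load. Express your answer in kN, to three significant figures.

P_cr ∝ 1/K², so P_cr,new = P_cr,old × (K_old/K_new)² = 17.7 × (0.5/1)²
= 17.7 × 0.2500 = 4.42 kN

P_cr ≈ 4.42 kN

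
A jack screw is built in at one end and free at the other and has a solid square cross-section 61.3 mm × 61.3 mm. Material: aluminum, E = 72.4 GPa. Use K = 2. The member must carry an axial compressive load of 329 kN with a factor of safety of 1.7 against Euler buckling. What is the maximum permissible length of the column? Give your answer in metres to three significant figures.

L_max ≈ 0.613 m

I = a⁴/12 = 61.3⁴/12 = 1.177×10^6 mm⁴
I = 1.177×10^-6 m⁴
Required critical load P_cr = n·P = 1.7 × 329 = 559.3 kN = 5.593×10^5 N
From P_cr = π²EI/(K·L)²:  L = (1/K)·√(π²EI/P_cr) = (1/2)·√(π²×7.24×10^10×1.177×10^-6/5.593×10^5)
L = 0.613 m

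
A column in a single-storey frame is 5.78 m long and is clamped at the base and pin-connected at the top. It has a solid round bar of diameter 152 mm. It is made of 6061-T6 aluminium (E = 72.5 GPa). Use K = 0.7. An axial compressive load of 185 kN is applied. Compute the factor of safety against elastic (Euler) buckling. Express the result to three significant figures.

I = πd⁴/64 = π×152⁴/64 = 2.620×10^7 mm⁴
I = 2.620×10^7 mm⁴ = 2.620×10^-5 m⁴
Effective length L_e = K·L = 0.7 × 5.78 = 4.046 m
P_cr = π²EI / L_e² = π² × 72.5×10⁹ × 2.620×10^-5 / 4.046² = 1.145×10^6 N
Factor of safety n = P_cr / P = 1145.3 / 185 = 6.19

n ≈ 6.19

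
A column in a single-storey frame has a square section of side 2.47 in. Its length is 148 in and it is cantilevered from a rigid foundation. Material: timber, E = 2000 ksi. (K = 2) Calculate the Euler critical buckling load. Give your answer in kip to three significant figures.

I = a⁴/12 = 2.47⁴/12 = 3.102 in⁴
Effective length L_e = K·L = 2 × 148 = 296.0 in
P_cr = π²EI / L_e² = π² × 2000×10³ × 3.102 / 296.0² = 698.8 lb

P_cr ≈ 0.699 kip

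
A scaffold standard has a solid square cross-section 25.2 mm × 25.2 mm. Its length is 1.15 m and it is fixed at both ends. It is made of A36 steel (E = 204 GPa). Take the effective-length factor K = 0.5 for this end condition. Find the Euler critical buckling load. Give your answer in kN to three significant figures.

I = a⁴/12 = 25.2⁴/12 = 3.361×10^4 mm⁴
I = 3.361×10^4 mm⁴ = 3.361×10^-8 m⁴
Effective length L_e = K·L = 0.5 × 1.15 = 0.5750 m
P_cr = π²EI / L_e² = π² × 204×10⁹ × 3.361×10^-8 / 0.5750² = 2.047×10^5 N

P_cr ≈ 205 kN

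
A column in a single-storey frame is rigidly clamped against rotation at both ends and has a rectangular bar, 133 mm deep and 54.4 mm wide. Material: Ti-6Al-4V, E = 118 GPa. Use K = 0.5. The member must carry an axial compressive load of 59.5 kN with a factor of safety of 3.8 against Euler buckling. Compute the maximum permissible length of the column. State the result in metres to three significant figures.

L_max ≈ 6.06 m

Buckling occurs about the weak axis: I_min = h·b³/12 with b = 54.4 mm (the shorter side).
I_min = 133×54.4³/12 = 1.784×10^6 mm⁴
I = 1.784×10^-6 m⁴
Required critical load P_cr = n·P = 3.8 × 59.5 = 226.1 kN = 2.261×10^5 N
From P_cr = π²EI/(K·L)²:  L = (1/K)·√(π²EI/P_cr) = (1/0.5)·√(π²×1.18×10^11×1.784×10^-6/2.261×10^5)
L = 6.06 m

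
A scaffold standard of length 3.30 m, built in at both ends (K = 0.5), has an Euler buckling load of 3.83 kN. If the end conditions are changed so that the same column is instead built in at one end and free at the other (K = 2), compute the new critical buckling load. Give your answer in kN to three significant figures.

P_cr ≈ 0.239 kN

P_cr ∝ 1/K², so P_cr,new = P_cr,old × (K_old/K_new)² = 3.83 × (0.5/2)²
= 3.83 × 0.06250 = 0.239 kN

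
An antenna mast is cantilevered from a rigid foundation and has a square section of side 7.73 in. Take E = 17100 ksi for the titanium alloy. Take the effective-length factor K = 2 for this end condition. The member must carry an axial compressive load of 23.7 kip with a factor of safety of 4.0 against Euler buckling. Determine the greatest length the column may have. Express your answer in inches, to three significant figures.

L_max ≈ 364 in

I = a⁴/12 = 7.73⁴/12 = 297.5 in⁴
Required critical load P_cr = n·P = 4.0 × 23.7 = 94.80 kip = 9.480×10^4 lb
From P_cr = π²EI/(K·L)²:  L = (1/K)·√(π²EI/P_cr) = (1/2)·√(π²×1.71×10^7×297.5/9.480×10^4)
L = 364 in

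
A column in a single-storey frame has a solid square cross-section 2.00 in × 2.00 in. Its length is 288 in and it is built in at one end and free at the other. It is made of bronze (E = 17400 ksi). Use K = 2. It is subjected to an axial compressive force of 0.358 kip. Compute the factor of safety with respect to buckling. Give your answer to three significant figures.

n ≈ 1.93

I = a⁴/12 = 2.00⁴/12 = 1.333 in⁴
Effective length L_e = K·L = 2 × 288 = 576.0 in
P_cr = π²EI / L_e² = π² × 17400×10³ × 1.333 / 576.0² = 690.1 lb
Factor of safety n = P_cr / P = 0.69015 / 0.358 = 1.93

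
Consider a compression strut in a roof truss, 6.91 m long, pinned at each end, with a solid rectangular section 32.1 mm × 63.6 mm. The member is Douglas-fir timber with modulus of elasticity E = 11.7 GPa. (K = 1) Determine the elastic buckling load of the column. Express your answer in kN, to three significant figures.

Buckling occurs about the weak axis: I_min = h·b³/12 with b = 32.1 mm (the shorter side).
I_min = 63.6×32.1³/12 = 1.753×10^5 mm⁴
I = 1.753×10^5 mm⁴ = 1.753×10^-7 m⁴
Effective length L_e = K·L = 1 × 6.91 = 6.910 m
P_cr = π²EI / L_e² = π² × 11.7×10⁹ × 1.753×10^-7 / 6.910² = 424.0 N

P_cr ≈ 0.424 kN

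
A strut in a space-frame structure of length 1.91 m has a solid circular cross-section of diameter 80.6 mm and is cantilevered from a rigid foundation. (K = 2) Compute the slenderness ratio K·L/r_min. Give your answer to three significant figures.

λ ≈ 190

I = πd⁴/64 = π×80.6⁴/64 = 2.072×10^6 mm⁴
A = 5.102×10^3 mm²;  r_min = √(I/A) = √(2.072×10^6/5.102×10^3) = 20.15 mm
L_e = K·L = 2 × 1.91 m = 3.820 m = 3820.0 mm
λ = L_e / r_min = 3820.0 / 20.15 = 190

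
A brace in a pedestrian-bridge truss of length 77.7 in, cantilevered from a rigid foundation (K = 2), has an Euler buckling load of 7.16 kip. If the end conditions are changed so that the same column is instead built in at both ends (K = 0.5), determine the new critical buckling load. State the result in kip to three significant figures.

P_cr ∝ 1/K², so P_cr,new = P_cr,old × (K_old/K_new)² = 7.16 × (2/0.5)²
= 7.16 × 16.00 = 115 kip

P_cr ≈ 115 kip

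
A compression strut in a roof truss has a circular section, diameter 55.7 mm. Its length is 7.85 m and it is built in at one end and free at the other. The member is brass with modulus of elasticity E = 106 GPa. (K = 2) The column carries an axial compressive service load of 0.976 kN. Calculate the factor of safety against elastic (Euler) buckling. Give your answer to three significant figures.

n ≈ 2.05

I = πd⁴/64 = π×55.7⁴/64 = 4.725×10^5 mm⁴
I = 4.725×10^5 mm⁴ = 4.725×10^-7 m⁴
Effective length L_e = K·L = 2 × 7.85 = 15.70 m
P_cr = π²EI / L_e² = π² × 106×10⁹ × 4.725×10^-7 / 15.70² = 2.005×10^3 N
Factor of safety n = P_cr / P = 2.0054 / 0.976 = 2.05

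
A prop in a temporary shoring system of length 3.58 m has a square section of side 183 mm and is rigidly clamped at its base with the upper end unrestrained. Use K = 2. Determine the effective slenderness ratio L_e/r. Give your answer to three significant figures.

For a square r = a/√12 = 183/√12 = 52.83 mm
L_e = K·L = 2 × 3.58 m = 7.160 m = 7160.0 mm
λ = L_e / r_min = 7160.0 / 52.83 = 136

λ ≈ 136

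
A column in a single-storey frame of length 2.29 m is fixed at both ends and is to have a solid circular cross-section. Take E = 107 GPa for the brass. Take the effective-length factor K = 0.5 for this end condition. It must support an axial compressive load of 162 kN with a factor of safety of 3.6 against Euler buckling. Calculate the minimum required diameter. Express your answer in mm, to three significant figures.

Required P_cr = n·P = 3.6 × 162 = 583.2 kN
L_e = K·L = 0.5 × 2.29 = 1.145 m
Required I = P_cr·L_e²/(π²E) = 5.832×10^5 × 1.145² / (π² × 1.07×10^11) = 7.240×10^-7 m⁴
I_req = 7.240×10^5 mm⁴
Solid circle: I = πd⁴/64  ⇒  d = (64I/π)^(1/4) = (64×7.240×10^5/π)^(1/4) = 62.0 mm

d ≈ 62.0 mm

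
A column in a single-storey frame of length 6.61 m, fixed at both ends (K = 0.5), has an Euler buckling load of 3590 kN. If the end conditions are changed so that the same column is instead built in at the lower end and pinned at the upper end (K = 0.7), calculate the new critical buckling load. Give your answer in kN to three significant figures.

P_cr ∝ 1/K², so P_cr,new = P_cr,old × (K_old/K_new)² = 3590 × (0.5/0.7)²
= 3590 × 0.5102 = 1830 kN

P_cr ≈ 1830 kN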